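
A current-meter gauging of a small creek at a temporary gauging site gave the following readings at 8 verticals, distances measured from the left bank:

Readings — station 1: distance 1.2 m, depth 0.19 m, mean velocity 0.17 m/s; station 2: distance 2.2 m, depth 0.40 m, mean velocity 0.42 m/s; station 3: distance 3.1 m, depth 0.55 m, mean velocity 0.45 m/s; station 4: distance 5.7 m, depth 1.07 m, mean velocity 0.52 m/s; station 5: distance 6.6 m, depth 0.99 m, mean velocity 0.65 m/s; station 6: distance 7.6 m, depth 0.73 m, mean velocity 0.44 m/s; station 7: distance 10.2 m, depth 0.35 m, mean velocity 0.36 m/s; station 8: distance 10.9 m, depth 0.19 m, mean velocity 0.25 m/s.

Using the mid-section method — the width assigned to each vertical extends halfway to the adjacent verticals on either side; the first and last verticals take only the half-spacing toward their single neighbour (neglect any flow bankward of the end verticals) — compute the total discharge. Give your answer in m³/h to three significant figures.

10800 m³/h

w_1 = (2.2 − 1.2)/2 = 0.5 m; q_1 = 0.17 × 0.19 × 0.5 = 0.01615 m³/s
w_2 = (3.1 − 1.2)/2 = 0.95 m; q_2 = 0.42 × 0.40 × 0.95 = 0.1596 m³/s
w_3 = (5.7 − 2.2)/2 = 1.75 m; q_3 = 0.45 × 0.55 × 1.75 = 0.4331 m³/s
w_4 = (6.6 − 3.1)/2 = 1.75 m; q_4 = 0.52 × 1.07 × 1.75 = 0.9737 m³/s
w_5 = (7.6 − 5.7)/2 = 0.95 m; q_5 = 0.65 × 0.99 × 0.95 = 0.6113 m³/s
w_6 = (10.2 − 6.6)/2 = 1.8 m; q_6 = 0.44 × 0.73 × 1.8 = 0.5782 m³/s
w_7 = (10.9 − 7.6)/2 = 1.65 m; q_7 = 0.36 × 0.35 × 1.65 = 0.2079 m³/s
w_8 = (10.9 − 10.2)/2 = 0.35 m; q_8 = 0.25 × 0.19 × 0.35 = 0.01663 m³/s
Q = Σ qᵢ = 2.997 m³/s
= 2.997 × 3600 = 10790 m³/h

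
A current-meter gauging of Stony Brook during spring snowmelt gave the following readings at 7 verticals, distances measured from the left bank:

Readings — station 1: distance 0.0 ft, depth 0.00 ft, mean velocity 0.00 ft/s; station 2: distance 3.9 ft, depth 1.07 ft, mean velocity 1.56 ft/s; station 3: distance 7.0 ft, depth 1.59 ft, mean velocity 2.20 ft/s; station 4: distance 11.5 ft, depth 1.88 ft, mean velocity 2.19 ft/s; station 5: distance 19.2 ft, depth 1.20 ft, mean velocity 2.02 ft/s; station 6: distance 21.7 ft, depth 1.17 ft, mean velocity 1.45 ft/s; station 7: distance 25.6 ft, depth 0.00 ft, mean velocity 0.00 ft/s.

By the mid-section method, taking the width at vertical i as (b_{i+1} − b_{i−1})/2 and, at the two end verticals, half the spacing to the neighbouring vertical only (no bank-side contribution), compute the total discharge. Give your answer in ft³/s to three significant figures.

w_2 = (7.0 − 0.0)/2 = 3.5 ft; q_2 = 1.56 × 1.07 × 3.5 = 5.842 ft³/s
w_3 = (11.5 − 3.9)/2 = 3.8 ft; q_3 = 2.20 × 1.59 × 3.8 = 13.29 ft³/s
w_4 = (19.2 − 7.0)/2 = 6.1 ft; q_4 = 2.19 × 1.88 × 6.1 = 25.11 ft³/s
w_5 = (21.7 − 11.5)/2 = 5.1 ft; q_5 = 2.02 × 1.20 × 5.1 = 12.36 ft³/s
w_6 = (25.6 − 19.2)/2 = 3.2 ft; q_6 = 1.45 × 1.17 × 3.2 = 5.429 ft³/s
Stations 1, 7 contribute zero (depth or velocity is 0).
Q = Σ qᵢ = 62.04 ft³/s

62.0 ft³/s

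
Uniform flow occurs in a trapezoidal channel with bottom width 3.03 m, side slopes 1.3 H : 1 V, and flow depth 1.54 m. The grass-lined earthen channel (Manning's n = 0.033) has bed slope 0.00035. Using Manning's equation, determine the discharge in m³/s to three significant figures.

4.27 m³/s

A = (b + z·y)·y = (3.03 + 1.3×1.54)×1.54 = 7.749 m²
P = b + 2y√(1+z²) = 3.03 + 2×1.54×√(1+1.3²) = 8.082 m
R = A/P = 7.749/8.082 = 0.9589 m
Q = (1/n)·A·R^(2/3)·S^(1/2) = (1/0.033) × 7.749 × 0.9589^(2/3) × 0.00035^(1/2) = 4.272 m³/s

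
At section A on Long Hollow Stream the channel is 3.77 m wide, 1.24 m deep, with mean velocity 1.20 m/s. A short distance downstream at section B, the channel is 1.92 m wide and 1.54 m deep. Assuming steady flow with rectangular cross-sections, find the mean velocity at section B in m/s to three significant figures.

Q = A₁V₁ = (3.77×1.24) × 1.20 = 5.610 m³/s
A₂ = 1.92 × 1.54 = 2.957 m²
V₂ = Q/A₂ = 5.610/2.957 = 1.897 m/s

1.90 m/s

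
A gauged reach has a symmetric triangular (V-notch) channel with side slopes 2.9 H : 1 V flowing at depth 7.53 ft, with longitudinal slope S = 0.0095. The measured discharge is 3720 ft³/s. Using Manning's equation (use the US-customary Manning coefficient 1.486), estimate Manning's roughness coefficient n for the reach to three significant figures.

A = z·y² = 2.9×7.53² = 164.4 ft²
P = 2y√(1+z²) = 2×7.53×√(1+2.9²) = 46.20 ft
R = A/P = 164.4/46.20 = 3.559 ft
n = (1.486/Q)·A·R^(2/3)·S^(1/2) = (1.486/3720) × 164.4 × 2.331 × 0.09747 = 0.01492

0.0149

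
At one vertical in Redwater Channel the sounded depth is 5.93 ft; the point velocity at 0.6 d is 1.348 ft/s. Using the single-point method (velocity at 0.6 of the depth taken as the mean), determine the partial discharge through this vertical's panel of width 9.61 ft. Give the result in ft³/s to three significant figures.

76.8 ft³/s

v̄ = v₀.₆ = 1.348 ft/s
q = v̄ × d × w = 1.348 × 5.93 × 9.61 = 76.82 ft³/s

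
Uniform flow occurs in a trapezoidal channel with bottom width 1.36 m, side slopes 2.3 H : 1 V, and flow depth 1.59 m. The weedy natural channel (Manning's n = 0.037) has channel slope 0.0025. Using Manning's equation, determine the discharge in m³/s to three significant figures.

A = (b + z·y)·y = (1.36 + 2.3×1.59)×1.59 = 7.977 m²
P = b + 2y√(1+z²) = 1.36 + 2×1.59×√(1+2.3²) = 9.335 m
R = A/P = 7.977/9.335 = 0.8545 m
Q = (1/n)·A·R^(2/3)·S^(1/2) = (1/0.037) × 7.977 × 0.8545^(2/3) × 0.0025^(1/2) = 9.707 m³/s

9.71 m³/s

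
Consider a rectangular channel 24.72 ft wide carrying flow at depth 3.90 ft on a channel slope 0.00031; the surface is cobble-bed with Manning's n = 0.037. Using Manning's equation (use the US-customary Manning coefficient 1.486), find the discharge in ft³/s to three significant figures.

141 ft³/s

A = b·y = 24.72 × 3.90 = 96.41 ft²
P = b + 2y = 24.72 + 2×3.90 = 32.52 ft
R = A/P = 96.41/32.52 = 2.965 ft
Q = (1.486/n)·A·R^(2/3)·S^(1/2) = (1.486/0.037) × 96.41 × 2.965^(2/3) × 0.00031^(1/2) = 140.7 ft³/s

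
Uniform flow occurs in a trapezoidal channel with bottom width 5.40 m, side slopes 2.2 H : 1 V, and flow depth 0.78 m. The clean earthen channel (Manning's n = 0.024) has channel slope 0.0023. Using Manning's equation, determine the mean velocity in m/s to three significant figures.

A = (b + z·y)·y = (5.40 + 2.2×0.78)×0.78 = 5.550 m²
P = b + 2y√(1+z²) = 5.40 + 2×0.78×√(1+2.2²) = 9.170 m
R = A/P = 5.550/9.170 = 0.6053 m
Q = (1/n)·A·R^(2/3)·S^(1/2) = (1/0.024) × 5.550 × 0.6053^(2/3) × 0.0023^(1/2) = 7.936 m³/s
V = Q/A = 7.936/5.550 = 1.430 m/s

1.43 m/s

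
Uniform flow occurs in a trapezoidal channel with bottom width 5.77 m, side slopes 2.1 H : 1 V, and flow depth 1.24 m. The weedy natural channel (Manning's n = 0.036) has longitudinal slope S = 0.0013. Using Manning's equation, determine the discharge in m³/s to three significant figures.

A = (b + z·y)·y = (5.77 + 2.1×1.24)×1.24 = 10.38 m²
P = b + 2y√(1+z²) = 5.77 + 2×1.24×√(1+2.1²) = 11.54 m
R = A/P = 10.38/11.54 = 0.8999 m
Q = (1/n)·A·R^(2/3)·S^(1/2) = (1/0.036) × 10.38 × 0.8999^(2/3) × 0.0013^(1/2) = 9.694 m³/s

9.69 m³/s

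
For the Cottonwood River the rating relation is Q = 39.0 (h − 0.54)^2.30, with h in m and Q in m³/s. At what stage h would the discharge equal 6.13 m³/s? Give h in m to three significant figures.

h − h₀ = (Q/C)^(1/b) = (6.13/39.0)^(1/2.30) = 0.4473 m
h = 0.54 + 0.4473 = 0.9873 m

0.987 m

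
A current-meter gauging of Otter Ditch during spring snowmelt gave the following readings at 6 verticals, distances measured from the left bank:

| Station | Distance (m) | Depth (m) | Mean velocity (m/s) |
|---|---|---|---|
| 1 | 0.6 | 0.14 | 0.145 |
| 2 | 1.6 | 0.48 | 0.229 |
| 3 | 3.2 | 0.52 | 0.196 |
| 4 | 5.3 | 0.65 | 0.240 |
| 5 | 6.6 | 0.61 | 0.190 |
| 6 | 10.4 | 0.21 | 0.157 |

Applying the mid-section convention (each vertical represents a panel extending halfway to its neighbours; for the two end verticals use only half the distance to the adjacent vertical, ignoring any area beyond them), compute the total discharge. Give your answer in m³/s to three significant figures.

0.965 m³/s

w_1 = (1.6 − 0.6)/2 = 0.5 m; q_1 = 0.145 × 0.14 × 0.5 = 0.01015 m³/s
w_2 = (3.2 − 0.6)/2 = 1.3 m; q_2 = 0.229 × 0.48 × 1.3 = 0.1429 m³/s
w_3 = (5.3 − 1.6)/2 = 1.85 m; q_3 = 0.196 × 0.52 × 1.85 = 0.1886 m³/s
w_4 = (6.6 − 3.2)/2 = 1.7 m; q_4 = 0.240 × 0.65 × 1.7 = 0.2652 m³/s
w_5 = (10.4 − 5.3)/2 = 2.55 m; q_5 = 0.190 × 0.61 × 2.55 = 0.2955 m³/s
w_6 = (10.4 − 6.6)/2 = 1.9 m; q_6 = 0.157 × 0.21 × 1.9 = 0.06264 m³/s
Q = Σ qᵢ = 0.9650 m³/s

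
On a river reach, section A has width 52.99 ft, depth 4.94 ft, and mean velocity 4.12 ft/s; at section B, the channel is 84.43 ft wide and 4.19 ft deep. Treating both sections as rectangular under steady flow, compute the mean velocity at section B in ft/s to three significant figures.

Q = A₁V₁ = (52.99×4.94) × 4.12 = 1078 ft³/s
A₂ = 84.43 × 4.19 = 353.8 ft²
V₂ = Q/A₂ = 1078/353.8 = 3.049 ft/s

3.05 ft/s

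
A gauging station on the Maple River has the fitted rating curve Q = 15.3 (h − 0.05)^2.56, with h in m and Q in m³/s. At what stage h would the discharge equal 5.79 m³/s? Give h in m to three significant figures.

h − h₀ = (Q/C)^(1/b) = (5.79/15.3)^(1/2.56) = 0.6841 m
h = 0.05 + 0.6841 = 0.7341 m

0.734 m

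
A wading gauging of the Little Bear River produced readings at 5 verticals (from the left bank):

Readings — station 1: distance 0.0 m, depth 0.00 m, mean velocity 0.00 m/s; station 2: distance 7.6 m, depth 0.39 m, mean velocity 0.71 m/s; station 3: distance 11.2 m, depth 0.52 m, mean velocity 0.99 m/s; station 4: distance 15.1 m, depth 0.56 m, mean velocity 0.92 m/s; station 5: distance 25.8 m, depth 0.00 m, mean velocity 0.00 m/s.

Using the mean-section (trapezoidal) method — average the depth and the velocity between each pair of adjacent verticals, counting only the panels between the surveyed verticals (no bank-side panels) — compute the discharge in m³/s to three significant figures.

Panel 1-2: Δb = 7.6 m, d̄ = (0.00+0.39)/2 = 0.195, v̄ = (0.00+0.71)/2 = 0.355 → q = 7.6×0.195×0.355 = 0.5261 m³/s
Panel 2-3: Δb = 3.6 m, d̄ = (0.39+0.52)/2 = 0.455, v̄ = (0.71+0.99)/2 = 0.85 → q = 3.6×0.455×0.85 = 1.392 m³/s
Panel 3-4: Δb = 3.9 m, d̄ = (0.52+0.56)/2 = 0.54, v̄ = (0.99+0.92)/2 = 0.955 → q = 3.9×0.54×0.955 = 2.011 m³/s
Panel 4-5: Δb = 10.7 m, d̄ = (0.56+0.00)/2 = 0.28, v̄ = (0.92+0.00)/2 = 0.46 → q = 10.7×0.28×0.46 = 1.378 m³/s
Q = Σ q = 5.308 m³/s

5.31 m³/s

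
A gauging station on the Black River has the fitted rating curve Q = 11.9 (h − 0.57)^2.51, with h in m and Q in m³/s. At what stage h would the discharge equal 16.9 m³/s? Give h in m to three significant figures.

1.72 m

h − h₀ = (Q/C)^(1/b) = (16.9/11.9)^(1/2.51) = 1.150 m
h = 0.57 + 1.150 = 1.720 m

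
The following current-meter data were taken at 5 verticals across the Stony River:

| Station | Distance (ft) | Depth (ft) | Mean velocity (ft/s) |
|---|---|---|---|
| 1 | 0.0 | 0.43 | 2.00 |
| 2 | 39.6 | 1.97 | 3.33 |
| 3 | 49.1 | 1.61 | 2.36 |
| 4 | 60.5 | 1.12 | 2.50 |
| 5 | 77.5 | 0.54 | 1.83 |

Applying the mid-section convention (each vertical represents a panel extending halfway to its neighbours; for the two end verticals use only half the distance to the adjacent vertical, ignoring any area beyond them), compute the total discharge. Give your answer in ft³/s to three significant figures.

266 ft³/s

w_1 = (39.6 − 0.0)/2 = 19.8 ft; q_1 = 2.00 × 0.43 × 19.8 = 17.03 ft³/s
w_2 = (49.1 − 0.0)/2 = 24.55 ft; q_2 = 3.33 × 1.97 × 24.55 = 161.1 ft³/s
w_3 = (60.5 − 39.6)/2 = 10.45 ft; q_3 = 2.36 × 1.61 × 10.45 = 39.71 ft³/s
w_4 = (77.5 − 49.1)/2 = 14.2 ft; q_4 = 2.50 × 1.12 × 14.2 = 39.76 ft³/s
w_5 = (77.5 − 60.5)/2 = 8.5 ft; q_5 = 1.83 × 0.54 × 8.5 = 8.400 ft³/s
Q = Σ qᵢ = 265.9 ft³/s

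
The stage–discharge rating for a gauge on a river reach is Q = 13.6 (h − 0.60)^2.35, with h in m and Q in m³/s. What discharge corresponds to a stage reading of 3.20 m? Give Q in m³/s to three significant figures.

Q = 13.6 × (3.20 − 0.60)^2.35 = 13.6 × 2.6^2.35 = 128.4 m³/s

128 m³/s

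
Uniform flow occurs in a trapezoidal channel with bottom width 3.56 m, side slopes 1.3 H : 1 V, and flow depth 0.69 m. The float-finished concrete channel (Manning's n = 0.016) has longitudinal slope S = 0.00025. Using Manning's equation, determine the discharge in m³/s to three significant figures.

1.99 m³/s

A = (b + z·y)·y = (3.56 + 1.3×0.69)×0.69 = 3.075 m²
P = b + 2y√(1+z²) = 3.56 + 2×0.69×√(1+1.3²) = 5.823 m
R = A/P = 3.075/5.823 = 0.5281 m
Q = (1/n)·A·R^(2/3)·S^(1/2) = (1/0.016) × 3.075 × 0.5281^(2/3) × 0.00025^(1/2) = 1.986 m³/s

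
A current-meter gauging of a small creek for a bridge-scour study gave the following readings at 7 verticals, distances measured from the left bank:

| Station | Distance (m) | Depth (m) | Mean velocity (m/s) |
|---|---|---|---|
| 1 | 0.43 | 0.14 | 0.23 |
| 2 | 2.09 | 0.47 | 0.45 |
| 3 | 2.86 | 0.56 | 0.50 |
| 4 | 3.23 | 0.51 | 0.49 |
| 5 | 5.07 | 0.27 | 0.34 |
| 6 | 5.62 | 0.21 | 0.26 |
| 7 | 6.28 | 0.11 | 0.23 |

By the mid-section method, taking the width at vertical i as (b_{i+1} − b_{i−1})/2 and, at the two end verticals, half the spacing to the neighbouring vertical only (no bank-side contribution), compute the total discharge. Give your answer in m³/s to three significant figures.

0.871 m³/s

w_1 = (2.09 − 0.43)/2 = 0.83 m; q_1 = 0.23 × 0.14 × 0.83 = 0.02673 m³/s
w_2 = (2.86 − 0.43)/2 = 1.215 m; q_2 = 0.45 × 0.47 × 1.215 = 0.2570 m³/s
w_3 = (3.23 − 2.09)/2 = 0.57 m; q_3 = 0.50 × 0.56 × 0.57 = 0.1596 m³/s
w_4 = (5.07 − 2.86)/2 = 1.105 m; q_4 = 0.49 × 0.51 × 1.105 = 0.2761 m³/s
w_5 = (5.62 − 3.23)/2 = 1.195 m; q_5 = 0.34 × 0.27 × 1.195 = 0.1097 m³/s
w_6 = (6.28 − 5.07)/2 = 0.605 m; q_6 = 0.26 × 0.21 × 0.605 = 0.03303 m³/s
w_7 = (6.28 − 5.62)/2 = 0.33 m; q_7 = 0.23 × 0.11 × 0.33 = 0.008349 m³/s
Q = Σ qᵢ = 0.8705 m³/s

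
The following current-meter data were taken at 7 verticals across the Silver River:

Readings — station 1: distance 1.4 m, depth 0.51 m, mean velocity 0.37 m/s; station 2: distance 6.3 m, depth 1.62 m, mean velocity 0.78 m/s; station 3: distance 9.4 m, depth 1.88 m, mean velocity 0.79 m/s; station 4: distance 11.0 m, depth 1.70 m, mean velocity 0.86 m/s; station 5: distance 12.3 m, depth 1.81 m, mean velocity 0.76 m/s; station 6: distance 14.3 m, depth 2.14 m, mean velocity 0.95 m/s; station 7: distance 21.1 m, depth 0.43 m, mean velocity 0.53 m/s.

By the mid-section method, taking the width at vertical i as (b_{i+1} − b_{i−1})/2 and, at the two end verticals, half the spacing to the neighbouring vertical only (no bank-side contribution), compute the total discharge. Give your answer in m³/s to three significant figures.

23.1 m³/s

w_1 = (6.3 − 1.4)/2 = 2.45 m; q_1 = 0.37 × 0.51 × 2.45 = 0.4623 m³/s
w_2 = (9.4 − 1.4)/2 = 4 m; q_2 = 0.78 × 1.62 × 4 = 5.054 m³/s
w_3 = (11.0 − 6.3)/2 = 2.35 m; q_3 = 0.79 × 1.88 × 2.35 = 3.490 m³/s
w_4 = (12.3 − 9.4)/2 = 1.45 m; q_4 = 0.86 × 1.70 × 1.45 = 2.120 m³/s
w_5 = (14.3 − 11.0)/2 = 1.65 m; q_5 = 0.76 × 1.81 × 1.65 = 2.270 m³/s
w_6 = (21.1 − 12.3)/2 = 4.4 m; q_6 = 0.95 × 2.14 × 4.4 = 8.945 m³/s
w_7 = (21.1 − 14.3)/2 = 3.4 m; q_7 = 0.53 × 0.43 × 3.4 = 0.7749 m³/s
Q = Σ qᵢ = 23.12 m³/s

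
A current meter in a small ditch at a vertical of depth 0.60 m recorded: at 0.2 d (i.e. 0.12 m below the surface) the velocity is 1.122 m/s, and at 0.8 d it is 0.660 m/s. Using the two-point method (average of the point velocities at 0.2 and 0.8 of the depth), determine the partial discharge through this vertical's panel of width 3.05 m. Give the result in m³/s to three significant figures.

v̄ = (1.122 + 0.660) / 2 = 0.8910 m/s
q = v̄ × d × w = 0.8910 × 0.60 × 3.05 = 1.631 m³/s

1.63 m³/s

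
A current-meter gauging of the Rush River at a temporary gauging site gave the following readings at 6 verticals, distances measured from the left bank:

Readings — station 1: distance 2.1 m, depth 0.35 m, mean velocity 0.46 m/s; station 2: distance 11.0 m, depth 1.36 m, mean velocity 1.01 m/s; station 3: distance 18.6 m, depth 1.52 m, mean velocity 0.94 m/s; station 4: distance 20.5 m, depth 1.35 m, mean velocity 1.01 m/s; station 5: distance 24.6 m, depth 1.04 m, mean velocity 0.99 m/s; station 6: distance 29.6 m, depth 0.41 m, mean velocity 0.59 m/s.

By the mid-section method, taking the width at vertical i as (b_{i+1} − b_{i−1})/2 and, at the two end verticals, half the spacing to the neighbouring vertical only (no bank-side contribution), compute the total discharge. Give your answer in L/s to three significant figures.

28200 L/s

w_1 = (11.0 − 2.1)/2 = 4.45 m; q_1 = 0.46 × 0.35 × 4.45 = 0.7165 m³/s
w_2 = (18.6 − 2.1)/2 = 8.25 m; q_2 = 1.01 × 1.36 × 8.25 = 11.33 m³/s
w_3 = (20.5 − 11.0)/2 = 4.75 m; q_3 = 0.94 × 1.52 × 4.75 = 6.787 m³/s
w_4 = (24.6 − 18.6)/2 = 3 m; q_4 = 1.01 × 1.35 × 3 = 4.091 m³/s
w_5 = (29.6 − 20.5)/2 = 4.55 m; q_5 = 0.99 × 1.04 × 4.55 = 4.685 m³/s
w_6 = (29.6 − 24.6)/2 = 2.5 m; q_6 = 0.59 × 0.41 × 2.5 = 0.6048 m³/s
Q = Σ qᵢ = 28.22 m³/s
= 28.22 × 1000 = 28220 L/s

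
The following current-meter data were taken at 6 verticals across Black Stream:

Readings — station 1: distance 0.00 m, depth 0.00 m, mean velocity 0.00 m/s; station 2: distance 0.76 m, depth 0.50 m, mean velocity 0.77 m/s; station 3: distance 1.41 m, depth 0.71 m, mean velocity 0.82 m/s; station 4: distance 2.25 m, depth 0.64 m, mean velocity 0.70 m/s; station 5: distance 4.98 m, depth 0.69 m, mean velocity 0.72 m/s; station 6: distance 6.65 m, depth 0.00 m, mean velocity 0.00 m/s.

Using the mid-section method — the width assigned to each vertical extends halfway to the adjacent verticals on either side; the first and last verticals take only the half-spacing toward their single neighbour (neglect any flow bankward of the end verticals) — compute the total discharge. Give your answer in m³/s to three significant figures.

w_2 = (1.41 − 0.00)/2 = 0.705 m; q_2 = 0.77 × 0.50 × 0.705 = 0.2714 m³/s
w_3 = (2.25 − 0.76)/2 = 0.745 m; q_3 = 0.82 × 0.71 × 0.745 = 0.4337 m³/s
w_4 = (4.98 − 1.41)/2 = 1.785 m; q_4 = 0.70 × 0.64 × 1.785 = 0.7997 m³/s
w_5 = (6.65 − 2.25)/2 = 2.2 m; q_5 = 0.72 × 0.69 × 2.2 = 1.093 m³/s
Stations 1, 6 contribute zero (depth or velocity is 0).
Q = Σ qᵢ = 2.598 m³/s

2.60 m³/s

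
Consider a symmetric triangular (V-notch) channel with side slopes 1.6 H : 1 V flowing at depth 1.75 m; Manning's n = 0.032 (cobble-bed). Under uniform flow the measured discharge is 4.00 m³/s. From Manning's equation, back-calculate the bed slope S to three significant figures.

0.00102

A = z·y² = 1.6×1.75² = 4.900 m²
P = 2y√(1+z²) = 2×1.75×√(1+1.6²) = 6.604 m
R = A/P = 4.900/6.604 = 0.7420 m
S = (Q·n / (1·A·R^(2/3)))² = (4.00×0.032 / (1×4.900×0.8196))² = 0.001016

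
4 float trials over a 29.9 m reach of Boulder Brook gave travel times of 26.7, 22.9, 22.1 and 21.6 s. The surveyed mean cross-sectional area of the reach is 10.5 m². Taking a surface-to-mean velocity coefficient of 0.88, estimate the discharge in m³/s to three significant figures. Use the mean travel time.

11.8 m³/s

t̄ = (26.7 + 22.9 + 22.1 + 21.6) / 4 = 23.325 s
v_surface = L / t̄ = 29.9 / 23.325 = 1.282 m/s
v_mean = 0.88 × 1.282 = 1.128 m/s
Q = A × v_mean = 10.5 × 1.128 = 11.84 m³/s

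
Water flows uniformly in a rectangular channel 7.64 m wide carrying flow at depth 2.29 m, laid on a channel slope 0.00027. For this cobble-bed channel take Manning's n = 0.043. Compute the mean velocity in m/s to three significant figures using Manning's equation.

A = b·y = 7.64 × 2.29 = 17.50 m²
P = b + 2y = 7.64 + 2×2.29 = 12.22 m
R = A/P = 17.50/12.22 = 1.432 m
Q = (1/n)·A·R^(2/3)·S^(1/2) = (1/0.043) × 17.50 × 1.432^(2/3) × 0.00027^(1/2) = 8.493 m³/s
V = Q/A = 8.493/17.50 = 0.4854 m/s

0.485 m/s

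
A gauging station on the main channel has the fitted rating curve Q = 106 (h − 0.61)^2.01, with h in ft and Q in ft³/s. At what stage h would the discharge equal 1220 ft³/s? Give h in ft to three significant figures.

h − h₀ = (Q/C)^(1/b) = (1220/106)^(1/2.01) = 3.372 ft
h = 0.61 + 3.372 = 3.982 ft

3.98 ft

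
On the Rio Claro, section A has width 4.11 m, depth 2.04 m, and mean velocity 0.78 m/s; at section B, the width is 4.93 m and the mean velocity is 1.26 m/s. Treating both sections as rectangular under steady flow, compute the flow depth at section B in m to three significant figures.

Q = A₁V₁ = (4.11×2.04) × 0.78 = 6.540 m³/s
d₂ = Q/(b₂ V₂) = 6.540/(4.93×1.26) = 1.053 m

1.05 m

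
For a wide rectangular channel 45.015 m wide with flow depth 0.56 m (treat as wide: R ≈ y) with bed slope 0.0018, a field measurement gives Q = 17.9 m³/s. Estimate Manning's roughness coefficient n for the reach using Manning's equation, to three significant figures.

A = b·y = 45.015 × 0.56 = 25.21 m²
Wide channel: R ≈ y = 0.56 m
n = (1/Q)·A·R^(2/3)·S^(1/2) = (1/17.9) × 25.21 × 0.6794 × 0.04243 = 0.04059

0.0406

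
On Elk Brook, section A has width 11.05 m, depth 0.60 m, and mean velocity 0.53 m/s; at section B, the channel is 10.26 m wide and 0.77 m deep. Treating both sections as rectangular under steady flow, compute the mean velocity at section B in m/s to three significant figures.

Q = A₁V₁ = (11.05×0.60) × 0.53 = 3.514 m³/s
A₂ = 10.26 × 0.77 = 7.900 m²
V₂ = Q/A₂ = 3.514/7.900 = 0.4448 m/s

0.445 m/s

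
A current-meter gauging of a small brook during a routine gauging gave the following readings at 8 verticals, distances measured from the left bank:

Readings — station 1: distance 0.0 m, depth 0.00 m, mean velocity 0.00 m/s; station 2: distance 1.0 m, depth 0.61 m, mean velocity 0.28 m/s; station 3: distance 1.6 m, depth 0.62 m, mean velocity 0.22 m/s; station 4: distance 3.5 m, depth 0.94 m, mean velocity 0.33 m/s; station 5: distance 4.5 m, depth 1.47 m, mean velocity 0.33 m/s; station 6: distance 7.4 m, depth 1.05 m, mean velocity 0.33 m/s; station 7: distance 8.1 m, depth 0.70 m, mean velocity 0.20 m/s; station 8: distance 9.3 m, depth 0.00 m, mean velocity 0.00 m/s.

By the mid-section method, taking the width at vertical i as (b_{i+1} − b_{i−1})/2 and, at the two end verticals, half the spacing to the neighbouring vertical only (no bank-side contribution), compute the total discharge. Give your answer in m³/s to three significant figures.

w_2 = (1.6 − 0.0)/2 = 0.8 m; q_2 = 0.28 × 0.61 × 0.8 = 0.1366 m³/s
w_3 = (3.5 − 1.0)/2 = 1.25 m; q_3 = 0.22 × 0.62 × 1.25 = 0.1705 m³/s
w_4 = (4.5 − 1.6)/2 = 1.45 m; q_4 = 0.33 × 0.94 × 1.45 = 0.4498 m³/s
w_5 = (7.4 − 3.5)/2 = 1.95 m; q_5 = 0.33 × 1.47 × 1.95 = 0.9459 m³/s
w_6 = (8.1 − 4.5)/2 = 1.8 m; q_6 = 0.33 × 1.05 × 1.8 = 0.6237 m³/s
w_7 = (9.3 − 7.4)/2 = 0.95 m; q_7 = 0.20 × 0.70 × 0.95 = 0.1330 m³/s
Stations 1, 8 contribute zero (depth or velocity is 0).
Q = Σ qᵢ = 2.460 m³/s

2.46 m³/s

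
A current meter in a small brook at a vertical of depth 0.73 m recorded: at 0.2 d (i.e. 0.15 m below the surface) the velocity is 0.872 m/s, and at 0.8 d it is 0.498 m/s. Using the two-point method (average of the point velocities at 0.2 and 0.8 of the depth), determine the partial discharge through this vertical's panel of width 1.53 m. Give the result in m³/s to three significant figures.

v̄ = (0.872 + 0.498) / 2 = 0.6850 m/s
q = v̄ × d × w = 0.6850 × 0.73 × 1.53 = 0.7651 m³/s

0.765 m³/s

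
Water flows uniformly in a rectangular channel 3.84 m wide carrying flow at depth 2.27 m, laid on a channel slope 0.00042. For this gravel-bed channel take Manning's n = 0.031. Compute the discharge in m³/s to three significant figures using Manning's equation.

A = b·y = 3.84 × 2.27 = 8.717 m²
P = b + 2y = 3.84 + 2×2.27 = 8.380 m
R = A/P = 8.717/8.380 = 1.040 m
Q = (1/n)·A·R^(2/3)·S^(1/2) = (1/0.031) × 8.717 × 1.040^(2/3) × 0.00042^(1/2) = 5.916 m³/s

5.92 m³/s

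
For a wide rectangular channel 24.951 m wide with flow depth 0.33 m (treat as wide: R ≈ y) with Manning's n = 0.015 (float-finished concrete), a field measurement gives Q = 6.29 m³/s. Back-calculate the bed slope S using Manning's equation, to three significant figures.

0.000576

A = b·y = 24.951 × 0.33 = 8.234 m²
Wide channel: R ≈ y = 0.33 m
S = (Q·n / (1·A·R^(2/3)))² = (6.29×0.015 / (1×8.234×0.4775))² = 0.0005758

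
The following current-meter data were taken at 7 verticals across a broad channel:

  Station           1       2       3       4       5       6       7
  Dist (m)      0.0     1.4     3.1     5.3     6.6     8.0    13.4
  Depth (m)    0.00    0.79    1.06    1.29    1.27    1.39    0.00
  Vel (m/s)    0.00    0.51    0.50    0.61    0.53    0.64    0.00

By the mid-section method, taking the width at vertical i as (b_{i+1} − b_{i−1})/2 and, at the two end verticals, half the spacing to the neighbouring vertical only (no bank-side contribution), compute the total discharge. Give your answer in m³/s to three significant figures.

w_2 = (3.1 − 0.0)/2 = 1.55 m; q_2 = 0.51 × 0.79 × 1.55 = 0.6245 m³/s
w_3 = (5.3 − 1.4)/2 = 1.95 m; q_3 = 0.50 × 1.06 × 1.95 = 1.034 m³/s
w_4 = (6.6 − 3.1)/2 = 1.75 m; q_4 = 0.61 × 1.29 × 1.75 = 1.377 m³/s
w_5 = (8.0 − 5.3)/2 = 1.35 m; q_5 = 0.53 × 1.27 × 1.35 = 0.9087 m³/s
w_6 = (13.4 − 6.6)/2 = 3.4 m; q_6 = 0.64 × 1.39 × 3.4 = 3.025 m³/s
Stations 1, 7 contribute zero (depth or velocity is 0).
Q = Σ qᵢ = 6.968 m³/s

6.97 m³/s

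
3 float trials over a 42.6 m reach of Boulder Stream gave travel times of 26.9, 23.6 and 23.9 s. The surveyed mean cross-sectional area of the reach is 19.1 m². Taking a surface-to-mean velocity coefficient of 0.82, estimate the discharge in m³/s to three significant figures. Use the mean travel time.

t̄ = (26.9 + 23.6 + 23.9) / 3 = 24.8 s
v_surface = L / t̄ = 42.6 / 24.8 = 1.718 m/s
v_mean = 0.82 × 1.718 = 1.409 m/s
Q = A × v_mean = 19.1 × 1.409 = 26.90 m³/s

26.9 m³/s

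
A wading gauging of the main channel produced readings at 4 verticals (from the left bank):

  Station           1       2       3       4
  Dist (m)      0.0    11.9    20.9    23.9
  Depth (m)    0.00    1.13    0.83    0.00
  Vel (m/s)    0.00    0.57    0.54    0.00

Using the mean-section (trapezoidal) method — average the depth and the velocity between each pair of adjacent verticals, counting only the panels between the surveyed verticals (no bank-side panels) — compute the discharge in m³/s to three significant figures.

Panel 1-2: Δb = 11.9 m, d̄ = (0.00+1.13)/2 = 0.565, v̄ = (0.00+0.57)/2 = 0.285 → q = 11.9×0.565×0.285 = 1.916 m³/s
Panel 2-3: Δb = 9 m, d̄ = (1.13+0.83)/2 = 0.98, v̄ = (0.57+0.54)/2 = 0.555 → q = 9×0.98×0.555 = 4.895 m³/s
Panel 3-4: Δb = 3 m, d̄ = (0.83+0.00)/2 = 0.415, v̄ = (0.54+0.00)/2 = 0.27 → q = 3×0.415×0.27 = 0.3362 m³/s
Q = Σ q = 7.147 m³/s

7.15 m³/s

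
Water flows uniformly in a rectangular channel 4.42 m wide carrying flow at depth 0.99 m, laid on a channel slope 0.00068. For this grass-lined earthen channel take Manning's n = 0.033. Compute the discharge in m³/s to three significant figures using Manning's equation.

A = b·y = 4.42 × 0.99 = 4.376 m²
P = b + 2y = 4.42 + 2×0.99 = 6.400 m
R = A/P = 4.376/6.400 = 0.6837 m
Q = (1/n)·A·R^(2/3)·S^(1/2) = (1/0.033) × 4.376 × 0.6837^(2/3) × 0.00068^(1/2) = 2.684 m³/s

2.68 m³/s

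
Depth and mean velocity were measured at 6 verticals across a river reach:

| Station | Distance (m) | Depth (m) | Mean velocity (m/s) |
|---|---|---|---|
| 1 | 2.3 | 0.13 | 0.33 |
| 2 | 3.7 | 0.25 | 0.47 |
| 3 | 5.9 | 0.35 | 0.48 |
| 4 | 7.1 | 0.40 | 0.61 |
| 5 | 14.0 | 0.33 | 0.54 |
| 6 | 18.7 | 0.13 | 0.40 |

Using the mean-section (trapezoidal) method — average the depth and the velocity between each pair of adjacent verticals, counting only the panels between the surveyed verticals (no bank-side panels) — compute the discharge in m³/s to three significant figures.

Panel 1-2: Δb = 1.4 m, d̄ = (0.13+0.25)/2 = 0.19, v̄ = (0.33+0.47)/2 = 0.4 → q = 1.4×0.19×0.4 = 0.1064 m³/s
Panel 2-3: Δb = 2.2 m, d̄ = (0.25+0.35)/2 = 0.3, v̄ = (0.47+0.48)/2 = 0.475 → q = 2.2×0.3×0.475 = 0.3135 m³/s
Panel 3-4: Δb = 1.2 m, d̄ = (0.35+0.40)/2 = 0.375, v̄ = (0.48+0.61)/2 = 0.545 → q = 1.2×0.375×0.545 = 0.2453 m³/s
Panel 4-5: Δb = 6.9 m, d̄ = (0.40+0.33)/2 = 0.365, v̄ = (0.61+0.54)/2 = 0.575 → q = 6.9×0.365×0.575 = 1.448 m³/s
Panel 5-6: Δb = 4.7 m, d̄ = (0.33+0.13)/2 = 0.23, v̄ = (0.54+0.40)/2 = 0.47 → q = 4.7×0.23×0.47 = 0.5081 m³/s
Q = Σ q = 2.621 m³/s

2.62 m³/s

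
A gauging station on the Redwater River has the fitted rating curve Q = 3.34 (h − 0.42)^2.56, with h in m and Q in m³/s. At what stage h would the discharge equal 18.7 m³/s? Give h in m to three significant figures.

h − h₀ = (Q/C)^(1/b) = (18.7/3.34)^(1/2.56) = 1.960 m
h = 0.42 + 1.960 = 2.380 m

2.38 m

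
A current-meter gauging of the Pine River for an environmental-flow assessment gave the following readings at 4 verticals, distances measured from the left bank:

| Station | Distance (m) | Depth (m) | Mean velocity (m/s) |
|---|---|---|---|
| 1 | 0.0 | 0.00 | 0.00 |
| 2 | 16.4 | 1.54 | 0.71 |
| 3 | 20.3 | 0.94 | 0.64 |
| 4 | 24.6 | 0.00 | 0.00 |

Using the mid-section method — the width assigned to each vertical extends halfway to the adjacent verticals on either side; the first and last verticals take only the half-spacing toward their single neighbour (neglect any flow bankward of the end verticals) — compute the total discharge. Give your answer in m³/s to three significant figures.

w_2 = (20.3 − 0.0)/2 = 10.15 m; q_2 = 0.71 × 1.54 × 10.15 = 11.10 m³/s
w_3 = (24.6 − 16.4)/2 = 4.1 m; q_3 = 0.64 × 0.94 × 4.1 = 2.467 m³/s
Stations 1, 4 contribute zero (depth or velocity is 0).
Q = Σ qᵢ = 13.56 m³/s

13.6 m³/s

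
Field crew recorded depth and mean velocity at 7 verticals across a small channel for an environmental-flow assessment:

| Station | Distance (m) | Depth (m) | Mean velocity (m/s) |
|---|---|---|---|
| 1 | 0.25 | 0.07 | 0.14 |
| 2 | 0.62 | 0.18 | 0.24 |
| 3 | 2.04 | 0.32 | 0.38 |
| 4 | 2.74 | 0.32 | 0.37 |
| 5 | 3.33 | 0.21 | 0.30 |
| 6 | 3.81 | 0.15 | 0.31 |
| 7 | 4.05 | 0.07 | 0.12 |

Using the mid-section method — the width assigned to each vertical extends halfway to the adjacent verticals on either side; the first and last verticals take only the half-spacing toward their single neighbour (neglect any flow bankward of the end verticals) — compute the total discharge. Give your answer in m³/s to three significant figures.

0.297 m³/s

w_1 = (0.62 − 0.25)/2 = 0.185 m; q_1 = 0.14 × 0.07 × 0.185 = 0.001813 m³/s
w_2 = (2.04 − 0.25)/2 = 0.895 m; q_2 = 0.24 × 0.18 × 0.895 = 0.03866 m³/s
w_3 = (2.74 − 0.62)/2 = 1.06 m; q_3 = 0.38 × 0.32 × 1.06 = 0.1289 m³/s
w_4 = (3.33 − 2.04)/2 = 0.645 m; q_4 = 0.37 × 0.32 × 0.645 = 0.07637 m³/s
w_5 = (3.81 − 2.74)/2 = 0.535 m; q_5 = 0.30 × 0.21 × 0.535 = 0.03371 m³/s
w_6 = (4.05 − 3.33)/2 = 0.36 m; q_6 = 0.31 × 0.15 × 0.36 = 0.01674 m³/s
w_7 = (4.05 − 3.81)/2 = 0.12 m; q_7 = 0.12 × 0.07 × 0.12 = 0.001008 m³/s
Q = Σ qᵢ = 0.2972 m³/s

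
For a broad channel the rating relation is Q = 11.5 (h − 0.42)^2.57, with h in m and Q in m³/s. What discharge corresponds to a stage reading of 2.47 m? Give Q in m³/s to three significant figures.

72.8 m³/s

Q = 11.5 × (2.47 − 0.42)^2.57 = 11.5 × 2.05^2.57 = 72.76 m³/s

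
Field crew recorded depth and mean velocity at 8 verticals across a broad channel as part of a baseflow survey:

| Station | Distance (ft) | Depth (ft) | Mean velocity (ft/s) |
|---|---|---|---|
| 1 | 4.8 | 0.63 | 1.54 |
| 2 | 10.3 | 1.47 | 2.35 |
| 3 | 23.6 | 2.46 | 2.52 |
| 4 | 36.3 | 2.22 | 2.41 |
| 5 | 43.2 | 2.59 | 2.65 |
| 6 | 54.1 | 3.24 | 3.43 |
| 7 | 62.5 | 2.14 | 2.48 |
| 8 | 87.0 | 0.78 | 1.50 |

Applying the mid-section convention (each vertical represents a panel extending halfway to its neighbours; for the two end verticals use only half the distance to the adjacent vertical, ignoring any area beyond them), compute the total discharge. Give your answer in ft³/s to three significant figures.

w_1 = (10.3 − 4.8)/2 = 2.75 ft; q_1 = 1.54 × 0.63 × 2.75 = 2.668 ft³/s
w_2 = (23.6 − 4.8)/2 = 9.4 ft; q_2 = 2.35 × 1.47 × 9.4 = 32.47 ft³/s
w_3 = (36.3 − 10.3)/2 = 13 ft; q_3 = 2.52 × 2.46 × 13 = 80.59 ft³/s
w_4 = (43.2 − 23.6)/2 = 9.8 ft; q_4 = 2.41 × 2.22 × 9.8 = 52.43 ft³/s
w_5 = (54.1 − 36.3)/2 = 8.9 ft; q_5 = 2.65 × 2.59 × 8.9 = 61.09 ft³/s
w_6 = (62.5 − 43.2)/2 = 9.65 ft; q_6 = 3.43 × 3.24 × 9.65 = 107.2 ft³/s
w_7 = (87.0 − 54.1)/2 = 16.45 ft; q_7 = 2.48 × 2.14 × 16.45 = 87.30 ft³/s
w_8 = (87.0 − 62.5)/2 = 12.25 ft; q_8 = 1.50 × 0.78 × 12.25 = 14.33 ft³/s
Q = Σ qᵢ = 438.1 ft³/s

438 ft³/s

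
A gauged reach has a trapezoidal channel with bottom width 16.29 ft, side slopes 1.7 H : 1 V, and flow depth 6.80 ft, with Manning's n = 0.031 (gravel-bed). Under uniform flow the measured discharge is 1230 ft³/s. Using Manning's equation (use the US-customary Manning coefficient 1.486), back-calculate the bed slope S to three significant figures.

A = (b + z·y)·y = (16.29 + 1.7×6.80)×6.80 = 189.4 ft²
P = b + 2y√(1+z²) = 16.29 + 2×6.80×√(1+1.7²) = 43.11 ft
R = A/P = 189.4/43.11 = 4.393 ft
S = (Q·n / (1.486·A·R^(2/3)))² = (1230×0.031 / (1.486×189.4×2.682))² = 0.002552

0.00255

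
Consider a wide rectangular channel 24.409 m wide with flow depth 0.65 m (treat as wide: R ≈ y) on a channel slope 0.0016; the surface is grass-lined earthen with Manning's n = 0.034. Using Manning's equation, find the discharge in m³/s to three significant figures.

14.0 m³/s

A = b·y = 24.409 × 0.65 = 15.87 m²
Wide channel: R ≈ y = 0.65 m
Q = (1/n)·A·R^(2/3)·S^(1/2) = (1/0.034) × 15.87 × 0.6500^(2/3) × 0.0016^(1/2) = 14.01 m³/s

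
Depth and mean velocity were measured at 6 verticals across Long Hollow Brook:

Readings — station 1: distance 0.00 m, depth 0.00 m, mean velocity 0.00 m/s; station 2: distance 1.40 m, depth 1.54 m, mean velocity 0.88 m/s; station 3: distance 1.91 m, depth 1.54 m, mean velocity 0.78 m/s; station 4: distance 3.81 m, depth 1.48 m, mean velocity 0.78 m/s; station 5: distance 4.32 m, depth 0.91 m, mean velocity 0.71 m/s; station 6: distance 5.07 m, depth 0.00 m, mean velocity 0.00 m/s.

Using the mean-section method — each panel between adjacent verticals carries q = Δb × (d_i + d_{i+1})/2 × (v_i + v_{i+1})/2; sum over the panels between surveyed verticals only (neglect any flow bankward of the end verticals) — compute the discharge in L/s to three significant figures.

Panel 1-2: Δb = 1.4 m, d̄ = (0.00+1.54)/2 = 0.77, v̄ = (0.00+0.88)/2 = 0.44 → q = 1.4×0.77×0.44 = 0.4743 m³/s
Panel 2-3: Δb = 0.51 m, d̄ = (1.54+1.54)/2 = 1.54, v̄ = (0.88+0.78)/2 = 0.83 → q = 0.51×1.54×0.83 = 0.6519 m³/s
Panel 3-4: Δb = 1.9 m, d̄ = (1.54+1.48)/2 = 1.51, v̄ = (0.78+0.78)/2 = 0.78 → q = 1.9×1.51×0.78 = 2.238 m³/s
Panel 4-5: Δb = 0.51 m, d̄ = (1.48+0.91)/2 = 1.195, v̄ = (0.78+0.71)/2 = 0.745 → q = 0.51×1.195×0.745 = 0.4540 m³/s
Panel 5-6: Δb = 0.75 m, d̄ = (0.91+0.00)/2 = 0.455, v̄ = (0.71+0.00)/2 = 0.355 → q = 0.75×0.455×0.355 = 0.1211 m³/s
Q = Σ q = 3.939 m³/s
= 3.939 × 1000 = 3939 L/s

3940 L/s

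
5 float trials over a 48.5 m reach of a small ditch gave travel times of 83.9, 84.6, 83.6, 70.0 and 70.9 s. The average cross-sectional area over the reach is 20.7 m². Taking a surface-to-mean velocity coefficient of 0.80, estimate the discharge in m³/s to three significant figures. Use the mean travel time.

10.2 m³/s

t̄ = (83.9 + 84.6 + 83.6 + 70.0 + 70.9) / 5 = 78.6 s
v_surface = L / t̄ = 48.5 / 78.6 = 0.6170 m/s
v_mean = 0.80 × 0.6170 = 0.4936 m/s
Q = A × v_mean = 20.7 × 0.4936 = 10.22 m³/s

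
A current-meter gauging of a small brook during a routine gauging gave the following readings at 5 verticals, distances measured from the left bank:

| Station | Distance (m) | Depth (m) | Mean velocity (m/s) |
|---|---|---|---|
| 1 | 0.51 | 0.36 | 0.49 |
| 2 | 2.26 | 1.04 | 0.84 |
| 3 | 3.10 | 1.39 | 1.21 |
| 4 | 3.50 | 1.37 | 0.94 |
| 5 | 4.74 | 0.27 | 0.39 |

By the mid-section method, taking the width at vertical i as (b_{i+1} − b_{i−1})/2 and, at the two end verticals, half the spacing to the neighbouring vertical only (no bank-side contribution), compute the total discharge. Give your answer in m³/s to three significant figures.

w_1 = (2.26 − 0.51)/2 = 0.875 m; q_1 = 0.49 × 0.36 × 0.875 = 0.1544 m³/s
w_2 = (3.10 − 0.51)/2 = 1.295 m; q_2 = 0.84 × 1.04 × 1.295 = 1.131 m³/s
w_3 = (3.50 − 2.26)/2 = 0.62 m; q_3 = 1.21 × 1.39 × 0.62 = 1.043 m³/s
w_4 = (4.74 − 3.10)/2 = 0.82 m; q_4 = 0.94 × 1.37 × 0.82 = 1.056 m³/s
w_5 = (4.74 − 3.50)/2 = 0.62 m; q_5 = 0.39 × 0.27 × 0.62 = 0.06529 m³/s
Q = Σ qᵢ = 3.450 m³/s

3.45 m³/s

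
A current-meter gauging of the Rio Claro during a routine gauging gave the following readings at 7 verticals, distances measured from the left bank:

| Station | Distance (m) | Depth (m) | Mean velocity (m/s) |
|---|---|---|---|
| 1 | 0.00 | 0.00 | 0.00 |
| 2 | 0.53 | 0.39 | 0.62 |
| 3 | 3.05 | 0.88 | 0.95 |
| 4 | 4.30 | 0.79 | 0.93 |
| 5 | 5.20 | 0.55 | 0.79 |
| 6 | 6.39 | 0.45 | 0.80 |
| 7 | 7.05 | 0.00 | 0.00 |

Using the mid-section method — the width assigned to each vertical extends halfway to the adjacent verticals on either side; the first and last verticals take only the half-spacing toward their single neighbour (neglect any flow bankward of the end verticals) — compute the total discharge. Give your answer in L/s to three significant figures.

w_2 = (3.05 − 0.00)/2 = 1.525 m; q_2 = 0.62 × 0.39 × 1.525 = 0.3687 m³/s
w_3 = (4.30 − 0.53)/2 = 1.885 m; q_3 = 0.95 × 0.88 × 1.885 = 1.576 m³/s
w_4 = (5.20 − 3.05)/2 = 1.075 m; q_4 = 0.93 × 0.79 × 1.075 = 0.7898 m³/s
w_5 = (6.39 − 4.30)/2 = 1.045 m; q_5 = 0.79 × 0.55 × 1.045 = 0.4541 m³/s
w_6 = (7.05 − 5.20)/2 = 0.925 m; q_6 = 0.80 × 0.45 × 0.925 = 0.3330 m³/s
Stations 1, 7 contribute zero (depth or velocity is 0).
Q = Σ qᵢ = 3.521 m³/s
= 3.521 × 1000 = 3521 L/s

3520 L/s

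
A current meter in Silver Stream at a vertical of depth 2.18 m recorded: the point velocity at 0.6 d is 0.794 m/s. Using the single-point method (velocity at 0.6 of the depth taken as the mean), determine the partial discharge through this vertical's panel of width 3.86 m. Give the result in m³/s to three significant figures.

v̄ = v₀.₆ = 0.794 m/s
q = v̄ × d × w = 0.7940 × 2.18 × 3.86 = 6.681 m³/s

6.68 m³/s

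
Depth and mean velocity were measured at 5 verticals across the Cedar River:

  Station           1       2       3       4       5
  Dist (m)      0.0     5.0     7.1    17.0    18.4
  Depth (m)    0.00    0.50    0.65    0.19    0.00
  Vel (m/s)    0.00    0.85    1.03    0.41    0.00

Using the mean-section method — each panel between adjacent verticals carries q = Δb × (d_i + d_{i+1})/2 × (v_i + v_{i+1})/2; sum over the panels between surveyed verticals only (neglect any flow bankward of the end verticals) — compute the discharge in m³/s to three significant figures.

Panel 1-2: Δb = 5 m, d̄ = (0.00+0.50)/2 = 0.25, v̄ = (0.00+0.85)/2 = 0.425 → q = 5×0.25×0.425 = 0.5313 m³/s
Panel 2-3: Δb = 2.1 m, d̄ = (0.50+0.65)/2 = 0.575, v̄ = (0.85+1.03)/2 = 0.94 → q = 2.1×0.575×0.94 = 1.135 m³/s
Panel 3-4: Δb = 9.9 m, d̄ = (0.65+0.19)/2 = 0.42, v̄ = (1.03+0.41)/2 = 0.72 → q = 9.9×0.42×0.72 = 2.994 m³/s
Panel 4-5: Δb = 1.4 m, d̄ = (0.19+0.00)/2 = 0.095, v̄ = (0.41+0.00)/2 = 0.205 → q = 1.4×0.095×0.205 = 0.02727 m³/s
Q = Σ q = 4.687 m³/s

4.69 m³/s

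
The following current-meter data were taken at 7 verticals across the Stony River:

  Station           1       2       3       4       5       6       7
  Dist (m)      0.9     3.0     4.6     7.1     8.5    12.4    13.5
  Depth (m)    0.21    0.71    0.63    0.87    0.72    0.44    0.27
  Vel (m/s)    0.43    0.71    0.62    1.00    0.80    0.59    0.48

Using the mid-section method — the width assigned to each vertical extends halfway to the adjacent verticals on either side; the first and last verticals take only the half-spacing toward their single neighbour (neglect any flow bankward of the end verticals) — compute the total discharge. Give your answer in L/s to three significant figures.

w_1 = (3.0 − 0.9)/2 = 1.05 m; q_1 = 0.43 × 0.21 × 1.05 = 0.09482 m³/s
w_2 = (4.6 − 0.9)/2 = 1.85 m; q_2 = 0.71 × 0.71 × 1.85 = 0.9326 m³/s
w_3 = (7.1 − 3.0)/2 = 2.05 m; q_3 = 0.62 × 0.63 × 2.05 = 0.8007 m³/s
w_4 = (8.5 − 4.6)/2 = 1.95 m; q_4 = 1.00 × 0.87 × 1.95 = 1.697 m³/s
w_5 = (12.4 − 7.1)/2 = 2.65 m; q_5 = 0.80 × 0.72 × 2.65 = 1.526 m³/s
w_6 = (13.5 − 8.5)/2 = 2.5 m; q_6 = 0.59 × 0.44 × 2.5 = 0.6490 m³/s
w_7 = (13.5 − 12.4)/2 = 0.55 m; q_7 = 0.48 × 0.27 × 0.55 = 0.07128 m³/s
Q = Σ qᵢ = 5.771 m³/s
= 5.771 × 1000 = 5771 L/s

5770 L/s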